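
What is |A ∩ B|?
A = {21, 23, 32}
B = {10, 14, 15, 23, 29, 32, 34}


Set A = {21, 23, 32}
Set B = {10, 14, 15, 23, 29, 32, 34}
A ∩ B = {23, 32}
|A ∩ B| = 2

2


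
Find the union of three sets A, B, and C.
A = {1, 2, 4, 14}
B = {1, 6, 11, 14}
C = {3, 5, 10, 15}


Set A = {1, 2, 4, 14}
Set B = {1, 6, 11, 14}
Set C = {3, 5, 10, 15}
First, A ∪ B = {1, 2, 4, 6, 11, 14}
Then, (A ∪ B) ∪ C = {1, 2, 3, 4, 5, 6, 10, 11, 14, 15}

{1, 2, 3, 4, 5, 6, 10, 11, 14, 15}


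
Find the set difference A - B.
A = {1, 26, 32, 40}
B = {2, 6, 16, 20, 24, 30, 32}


Set A = {1, 26, 32, 40}
Set B = {2, 6, 16, 20, 24, 30, 32}
A \ B includes elements in A that are not in B.
Check each element of A:
1 (not in B, keep), 26 (not in B, keep), 32 (in B, remove), 40 (not in B, keep)
A \ B = {1, 26, 40}

{1, 26, 40}


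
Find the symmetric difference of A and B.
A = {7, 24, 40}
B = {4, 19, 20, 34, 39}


Set A = {7, 24, 40}
Set B = {4, 19, 20, 34, 39}
A △ B = (A \ B) ∪ (B \ A)
Elements in A but not B: {7, 24, 40}
Elements in B but not A: {4, 19, 20, 34, 39}
A △ B = {4, 7, 19, 20, 24, 34, 39, 40}

{4, 7, 19, 20, 24, 34, 39, 40}


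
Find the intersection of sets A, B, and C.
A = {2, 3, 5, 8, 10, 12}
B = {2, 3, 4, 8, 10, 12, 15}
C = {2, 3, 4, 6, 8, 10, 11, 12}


Set A = {2, 3, 5, 8, 10, 12}
Set B = {2, 3, 4, 8, 10, 12, 15}
Set C = {2, 3, 4, 6, 8, 10, 11, 12}
First, A ∩ B = {2, 3, 8, 10, 12}
Then, (A ∩ B) ∩ C = {2, 3, 8, 10, 12}

{2, 3, 8, 10, 12}


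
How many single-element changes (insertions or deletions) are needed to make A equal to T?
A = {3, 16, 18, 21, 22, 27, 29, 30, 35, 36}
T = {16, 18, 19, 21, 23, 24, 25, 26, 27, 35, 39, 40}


Set A = {3, 16, 18, 21, 22, 27, 29, 30, 35, 36}
Set T = {16, 18, 19, 21, 23, 24, 25, 26, 27, 35, 39, 40}
Elements to remove from A (in A, not in T): {3, 22, 29, 30, 36} → 5 removals
Elements to add to A (in T, not in A): {19, 23, 24, 25, 26, 39, 40} → 7 additions
Total edits = 5 + 7 = 12

12


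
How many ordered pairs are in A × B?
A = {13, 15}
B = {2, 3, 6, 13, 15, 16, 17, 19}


Set A = {13, 15} has 2 elements.
Set B = {2, 3, 6, 13, 15, 16, 17, 19} has 8 elements.
|A × B| = |A| × |B| = 2 × 8 = 16

16


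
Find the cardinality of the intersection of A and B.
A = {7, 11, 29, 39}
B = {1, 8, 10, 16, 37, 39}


Set A = {7, 11, 29, 39}
Set B = {1, 8, 10, 16, 37, 39}
A ∩ B = {39}
|A ∩ B| = 1

1


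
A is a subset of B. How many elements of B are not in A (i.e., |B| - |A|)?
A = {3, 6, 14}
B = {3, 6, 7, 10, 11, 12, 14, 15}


Set A = {3, 6, 14}, |A| = 3
Set B = {3, 6, 7, 10, 11, 12, 14, 15}, |B| = 8
Since A ⊆ B: B \ A = {7, 10, 11, 12, 15}
|B| - |A| = 8 - 3 = 5

5


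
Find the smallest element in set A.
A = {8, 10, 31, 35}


Set A = {8, 10, 31, 35}
Elements in ascending order: 8, 10, 31, 35
The smallest element is 8.

8


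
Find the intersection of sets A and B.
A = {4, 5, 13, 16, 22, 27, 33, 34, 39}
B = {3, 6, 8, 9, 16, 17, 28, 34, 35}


Set A = {4, 5, 13, 16, 22, 27, 33, 34, 39}
Set B = {3, 6, 8, 9, 16, 17, 28, 34, 35}
A ∩ B includes only elements in both sets.
Check each element of A against B:
4 ✗, 5 ✗, 13 ✗, 16 ✓, 22 ✗, 27 ✗, 33 ✗, 34 ✓, 39 ✗
A ∩ B = {16, 34}

{16, 34}


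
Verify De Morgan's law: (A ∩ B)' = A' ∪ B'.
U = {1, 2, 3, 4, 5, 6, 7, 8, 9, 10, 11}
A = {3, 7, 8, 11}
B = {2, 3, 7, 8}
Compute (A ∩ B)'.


U = {1, 2, 3, 4, 5, 6, 7, 8, 9, 10, 11}
A = {3, 7, 8, 11}, B = {2, 3, 7, 8}
A ∩ B = {3, 7, 8}
(A ∩ B)' = U \ (A ∩ B) = {1, 2, 4, 5, 6, 9, 10, 11}
Verification via A' ∪ B': A' = {1, 2, 4, 5, 6, 9, 10}, B' = {1, 4, 5, 6, 9, 10, 11}
A' ∪ B' = {1, 2, 4, 5, 6, 9, 10, 11} ✓

{1, 2, 4, 5, 6, 9, 10, 11}


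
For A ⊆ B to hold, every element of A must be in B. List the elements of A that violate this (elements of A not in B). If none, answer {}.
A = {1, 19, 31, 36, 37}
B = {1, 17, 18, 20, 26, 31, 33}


Set A = {1, 19, 31, 36, 37}
Set B = {1, 17, 18, 20, 26, 31, 33}
Check each element of A against B:
1 ∈ B, 19 ∉ B (include), 31 ∈ B, 36 ∉ B (include), 37 ∉ B (include)
Elements of A not in B: {19, 36, 37}

{19, 36, 37}


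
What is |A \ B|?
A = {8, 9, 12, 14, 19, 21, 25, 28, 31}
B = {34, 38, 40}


Set A = {8, 9, 12, 14, 19, 21, 25, 28, 31}
Set B = {34, 38, 40}
A \ B = {8, 9, 12, 14, 19, 21, 25, 28, 31}
|A \ B| = 9

9


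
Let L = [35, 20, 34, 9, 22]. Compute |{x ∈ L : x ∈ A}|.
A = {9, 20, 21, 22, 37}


Set A = {9, 20, 21, 22, 37}
Candidates: [35, 20, 34, 9, 22]
Check each candidate:
35 ∉ A, 20 ∈ A, 34 ∉ A, 9 ∈ A, 22 ∈ A
Count of candidates in A: 3

3


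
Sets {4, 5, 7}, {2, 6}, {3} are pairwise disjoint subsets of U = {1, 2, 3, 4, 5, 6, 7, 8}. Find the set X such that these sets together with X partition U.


U = {1, 2, 3, 4, 5, 6, 7, 8}
Shown blocks: {4, 5, 7}, {2, 6}, {3}
A partition's blocks are pairwise disjoint and cover U, so the missing block = U \ (union of shown blocks).
Union of shown blocks: {2, 3, 4, 5, 6, 7}
Missing block = U \ (union) = {1, 8}

{1, 8}


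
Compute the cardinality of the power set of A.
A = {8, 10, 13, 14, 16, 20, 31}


Set A = {8, 10, 13, 14, 16, 20, 31}
|A| = 7
The power set P(A) contains all subsets of A.
|P(A)| = 2^|A| = 2^7 = 128

128


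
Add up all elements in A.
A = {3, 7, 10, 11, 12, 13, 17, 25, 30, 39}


Set A = {3, 7, 10, 11, 12, 13, 17, 25, 30, 39}
Sum = 3 + 7 + 10 + 11 + 12 + 13 + 17 + 25 + 30 + 39 = 167

167


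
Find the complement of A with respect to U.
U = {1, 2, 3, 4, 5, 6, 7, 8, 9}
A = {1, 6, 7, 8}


Universal set U = {1, 2, 3, 4, 5, 6, 7, 8, 9}
Set A = {1, 6, 7, 8}
A' = U \ A = elements in U but not in A
Checking each element of U:
1 (in A, exclude), 2 (not in A, include), 3 (not in A, include), 4 (not in A, include), 5 (not in A, include), 6 (in A, exclude), 7 (in A, exclude), 8 (in A, exclude), 9 (not in A, include)
A' = {2, 3, 4, 5, 9}

{2, 3, 4, 5, 9}


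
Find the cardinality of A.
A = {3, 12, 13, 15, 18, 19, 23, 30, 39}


Set A = {3, 12, 13, 15, 18, 19, 23, 30, 39}
Listing elements: 3, 12, 13, 15, 18, 19, 23, 30, 39
Counting: 9 elements
|A| = 9

9


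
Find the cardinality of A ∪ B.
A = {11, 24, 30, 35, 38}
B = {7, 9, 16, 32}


Set A = {11, 24, 30, 35, 38}, |A| = 5
Set B = {7, 9, 16, 32}, |B| = 4
A ∩ B = {}, |A ∩ B| = 0
|A ∪ B| = |A| + |B| - |A ∩ B| = 5 + 4 - 0 = 9

9


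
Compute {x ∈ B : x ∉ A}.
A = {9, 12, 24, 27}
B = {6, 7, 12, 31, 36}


Set A = {9, 12, 24, 27}
Set B = {6, 7, 12, 31, 36}
Check each element of B against A:
6 ∉ A (include), 7 ∉ A (include), 12 ∈ A, 31 ∉ A (include), 36 ∉ A (include)
Elements of B not in A: {6, 7, 31, 36}

{6, 7, 31, 36}


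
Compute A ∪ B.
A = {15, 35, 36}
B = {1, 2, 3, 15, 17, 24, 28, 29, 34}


Set A = {15, 35, 36}
Set B = {1, 2, 3, 15, 17, 24, 28, 29, 34}
A ∪ B includes all elements in either set.
Elements from A: {15, 35, 36}
Elements from B not already included: {1, 2, 3, 17, 24, 28, 29, 34}
A ∪ B = {1, 2, 3, 15, 17, 24, 28, 29, 34, 35, 36}

{1, 2, 3, 15, 17, 24, 28, 29, 34, 35, 36}


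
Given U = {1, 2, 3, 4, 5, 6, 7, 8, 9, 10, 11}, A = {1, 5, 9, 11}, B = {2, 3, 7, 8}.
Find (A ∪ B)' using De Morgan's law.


U = {1, 2, 3, 4, 5, 6, 7, 8, 9, 10, 11}
A = {1, 5, 9, 11}, B = {2, 3, 7, 8}
A ∪ B = {1, 2, 3, 5, 7, 8, 9, 11}
(A ∪ B)' = U \ (A ∪ B) = {4, 6, 10}
Verification via A' ∩ B': A' = {2, 3, 4, 6, 7, 8, 10}, B' = {1, 4, 5, 6, 9, 10, 11}
A' ∩ B' = {4, 6, 10} ✓

{4, 6, 10}


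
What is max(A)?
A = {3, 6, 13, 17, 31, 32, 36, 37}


Set A = {3, 6, 13, 17, 31, 32, 36, 37}
Elements in ascending order: 3, 6, 13, 17, 31, 32, 36, 37
The largest element is 37.

37


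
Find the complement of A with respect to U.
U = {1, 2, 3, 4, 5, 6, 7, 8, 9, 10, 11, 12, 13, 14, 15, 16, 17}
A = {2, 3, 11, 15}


Universal set U = {1, 2, 3, 4, 5, 6, 7, 8, 9, 10, 11, 12, 13, 14, 15, 16, 17}
Set A = {2, 3, 11, 15}
A' = U \ A = elements in U but not in A
Checking each element of U:
1 (not in A, include), 2 (in A, exclude), 3 (in A, exclude), 4 (not in A, include), 5 (not in A, include), 6 (not in A, include), 7 (not in A, include), 8 (not in A, include), 9 (not in A, include), 10 (not in A, include), 11 (in A, exclude), 12 (not in A, include), 13 (not in A, include), 14 (not in A, include), 15 (in A, exclude), 16 (not in A, include), 17 (not in A, include)
A' = {1, 4, 5, 6, 7, 8, 9, 10, 12, 13, 14, 16, 17}

{1, 4, 5, 6, 7, 8, 9, 10, 12, 13, 14, 16, 17}


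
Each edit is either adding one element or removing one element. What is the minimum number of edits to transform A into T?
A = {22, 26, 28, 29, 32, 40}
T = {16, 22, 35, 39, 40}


Set A = {22, 26, 28, 29, 32, 40}
Set T = {16, 22, 35, 39, 40}
Elements to remove from A (in A, not in T): {26, 28, 29, 32} → 4 removals
Elements to add to A (in T, not in A): {16, 35, 39} → 3 additions
Total edits = 4 + 3 = 7

7


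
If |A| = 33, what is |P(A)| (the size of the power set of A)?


The set has 33 elements.
The power set contains all possible subsets.
|P(A)| = 2^|A| = 2^33 = 8589934592

8589934592


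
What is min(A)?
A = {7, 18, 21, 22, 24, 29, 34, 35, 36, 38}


Set A = {7, 18, 21, 22, 24, 29, 34, 35, 36, 38}
Elements in ascending order: 7, 18, 21, 22, 24, 29, 34, 35, 36, 38
The smallest element is 7.

7


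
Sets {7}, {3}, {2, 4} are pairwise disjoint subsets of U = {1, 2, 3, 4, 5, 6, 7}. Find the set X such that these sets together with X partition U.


U = {1, 2, 3, 4, 5, 6, 7}
Shown blocks: {7}, {3}, {2, 4}
A partition's blocks are pairwise disjoint and cover U, so the missing block = U \ (union of shown blocks).
Union of shown blocks: {2, 3, 4, 7}
Missing block = U \ (union) = {1, 5, 6}

{1, 5, 6}


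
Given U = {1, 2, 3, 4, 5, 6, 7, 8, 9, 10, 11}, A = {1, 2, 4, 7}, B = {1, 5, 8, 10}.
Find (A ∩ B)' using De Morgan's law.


U = {1, 2, 3, 4, 5, 6, 7, 8, 9, 10, 11}
A = {1, 2, 4, 7}, B = {1, 5, 8, 10}
A ∩ B = {1}
(A ∩ B)' = U \ (A ∩ B) = {2, 3, 4, 5, 6, 7, 8, 9, 10, 11}
Verification via A' ∪ B': A' = {3, 5, 6, 8, 9, 10, 11}, B' = {2, 3, 4, 6, 7, 9, 11}
A' ∪ B' = {2, 3, 4, 5, 6, 7, 8, 9, 10, 11} ✓

{2, 3, 4, 5, 6, 7, 8, 9, 10, 11}


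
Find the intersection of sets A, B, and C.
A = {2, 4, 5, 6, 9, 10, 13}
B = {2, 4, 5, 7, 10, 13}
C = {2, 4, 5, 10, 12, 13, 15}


Set A = {2, 4, 5, 6, 9, 10, 13}
Set B = {2, 4, 5, 7, 10, 13}
Set C = {2, 4, 5, 10, 12, 13, 15}
First, A ∩ B = {2, 4, 5, 10, 13}
Then, (A ∩ B) ∩ C = {2, 4, 5, 10, 13}

{2, 4, 5, 10, 13}


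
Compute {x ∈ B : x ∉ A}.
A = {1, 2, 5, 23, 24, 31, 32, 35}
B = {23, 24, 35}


Set A = {1, 2, 5, 23, 24, 31, 32, 35}
Set B = {23, 24, 35}
Check each element of B against A:
23 ∈ A, 24 ∈ A, 35 ∈ A
Elements of B not in A: {}

{}


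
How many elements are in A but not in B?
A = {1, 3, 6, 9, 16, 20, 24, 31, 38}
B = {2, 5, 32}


Set A = {1, 3, 6, 9, 16, 20, 24, 31, 38}
Set B = {2, 5, 32}
A \ B = {1, 3, 6, 9, 16, 20, 24, 31, 38}
|A \ B| = 9

9


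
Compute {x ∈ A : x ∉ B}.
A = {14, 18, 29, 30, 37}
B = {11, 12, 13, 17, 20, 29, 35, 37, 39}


Set A = {14, 18, 29, 30, 37}
Set B = {11, 12, 13, 17, 20, 29, 35, 37, 39}
Check each element of A against B:
14 ∉ B (include), 18 ∉ B (include), 29 ∈ B, 30 ∉ B (include), 37 ∈ B
Elements of A not in B: {14, 18, 30}

{14, 18, 30}


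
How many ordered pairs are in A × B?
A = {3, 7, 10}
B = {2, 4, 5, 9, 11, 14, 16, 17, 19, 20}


Set A = {3, 7, 10} has 3 elements.
Set B = {2, 4, 5, 9, 11, 14, 16, 17, 19, 20} has 10 elements.
|A × B| = |A| × |B| = 3 × 10 = 30

30


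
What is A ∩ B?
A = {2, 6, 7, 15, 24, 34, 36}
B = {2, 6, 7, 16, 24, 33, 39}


Set A = {2, 6, 7, 15, 24, 34, 36}
Set B = {2, 6, 7, 16, 24, 33, 39}
A ∩ B includes only elements in both sets.
Check each element of A against B:
2 ✓, 6 ✓, 7 ✓, 15 ✗, 24 ✓, 34 ✗, 36 ✗
A ∩ B = {2, 6, 7, 24}

{2, 6, 7, 24}


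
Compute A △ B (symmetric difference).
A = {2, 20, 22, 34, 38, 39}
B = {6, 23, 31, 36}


Set A = {2, 20, 22, 34, 38, 39}
Set B = {6, 23, 31, 36}
A △ B = (A \ B) ∪ (B \ A)
Elements in A but not B: {2, 20, 22, 34, 38, 39}
Elements in B but not A: {6, 23, 31, 36}
A △ B = {2, 6, 20, 22, 23, 31, 34, 36, 38, 39}

{2, 6, 20, 22, 23, 31, 34, 36, 38, 39}


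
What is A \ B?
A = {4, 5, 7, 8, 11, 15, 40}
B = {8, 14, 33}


Set A = {4, 5, 7, 8, 11, 15, 40}
Set B = {8, 14, 33}
A \ B includes elements in A that are not in B.
Check each element of A:
4 (not in B, keep), 5 (not in B, keep), 7 (not in B, keep), 8 (in B, remove), 11 (not in B, keep), 15 (not in B, keep), 40 (not in B, keep)
A \ B = {4, 5, 7, 11, 15, 40}

{4, 5, 7, 11, 15, 40}


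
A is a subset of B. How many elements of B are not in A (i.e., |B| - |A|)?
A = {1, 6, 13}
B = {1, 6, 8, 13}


Set A = {1, 6, 13}, |A| = 3
Set B = {1, 6, 8, 13}, |B| = 4
Since A ⊆ B: B \ A = {8}
|B| - |A| = 4 - 3 = 1

1


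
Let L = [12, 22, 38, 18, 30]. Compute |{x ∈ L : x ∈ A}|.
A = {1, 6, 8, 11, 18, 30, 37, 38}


Set A = {1, 6, 8, 11, 18, 30, 37, 38}
Candidates: [12, 22, 38, 18, 30]
Check each candidate:
12 ∉ A, 22 ∉ A, 38 ∈ A, 18 ∈ A, 30 ∈ A
Count of candidates in A: 3

3


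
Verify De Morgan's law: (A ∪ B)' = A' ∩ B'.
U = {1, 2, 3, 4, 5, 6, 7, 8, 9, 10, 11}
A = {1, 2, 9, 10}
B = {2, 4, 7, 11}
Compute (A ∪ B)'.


U = {1, 2, 3, 4, 5, 6, 7, 8, 9, 10, 11}
A = {1, 2, 9, 10}, B = {2, 4, 7, 11}
A ∪ B = {1, 2, 4, 7, 9, 10, 11}
(A ∪ B)' = U \ (A ∪ B) = {3, 5, 6, 8}
Verification via A' ∩ B': A' = {3, 4, 5, 6, 7, 8, 11}, B' = {1, 3, 5, 6, 8, 9, 10}
A' ∩ B' = {3, 5, 6, 8} ✓

{3, 5, 6, 8}


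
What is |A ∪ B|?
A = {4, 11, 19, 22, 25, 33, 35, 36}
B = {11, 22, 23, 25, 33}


Set A = {4, 11, 19, 22, 25, 33, 35, 36}, |A| = 8
Set B = {11, 22, 23, 25, 33}, |B| = 5
A ∩ B = {11, 22, 25, 33}, |A ∩ B| = 4
|A ∪ B| = |A| + |B| - |A ∩ B| = 8 + 5 - 4 = 9

9


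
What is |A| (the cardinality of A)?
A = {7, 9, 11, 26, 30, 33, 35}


Set A = {7, 9, 11, 26, 30, 33, 35}
Listing elements: 7, 9, 11, 26, 30, 33, 35
Counting: 7 elements
|A| = 7

7


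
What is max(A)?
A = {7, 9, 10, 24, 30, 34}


Set A = {7, 9, 10, 24, 30, 34}
Elements in ascending order: 7, 9, 10, 24, 30, 34
The largest element is 34.

34


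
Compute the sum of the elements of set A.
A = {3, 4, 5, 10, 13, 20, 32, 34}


Set A = {3, 4, 5, 10, 13, 20, 32, 34}
Sum = 3 + 4 + 5 + 10 + 13 + 20 + 32 + 34 = 121

121


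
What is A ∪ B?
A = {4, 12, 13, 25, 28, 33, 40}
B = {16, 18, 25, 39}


Set A = {4, 12, 13, 25, 28, 33, 40}
Set B = {16, 18, 25, 39}
A ∪ B includes all elements in either set.
Elements from A: {4, 12, 13, 25, 28, 33, 40}
Elements from B not already included: {16, 18, 39}
A ∪ B = {4, 12, 13, 16, 18, 25, 28, 33, 39, 40}

{4, 12, 13, 16, 18, 25, 28, 33, 39, 40}


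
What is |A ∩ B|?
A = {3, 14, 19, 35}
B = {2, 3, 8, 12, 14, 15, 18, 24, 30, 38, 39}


Set A = {3, 14, 19, 35}
Set B = {2, 3, 8, 12, 14, 15, 18, 24, 30, 38, 39}
A ∩ B = {3, 14}
|A ∩ B| = 2

2


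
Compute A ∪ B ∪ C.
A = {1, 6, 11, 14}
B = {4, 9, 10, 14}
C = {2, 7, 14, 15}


Set A = {1, 6, 11, 14}
Set B = {4, 9, 10, 14}
Set C = {2, 7, 14, 15}
First, A ∪ B = {1, 4, 6, 9, 10, 11, 14}
Then, (A ∪ B) ∪ C = {1, 2, 4, 6, 7, 9, 10, 11, 14, 15}

{1, 2, 4, 6, 7, 9, 10, 11, 14, 15}


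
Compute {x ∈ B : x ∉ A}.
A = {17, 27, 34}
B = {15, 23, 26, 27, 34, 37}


Set A = {17, 27, 34}
Set B = {15, 23, 26, 27, 34, 37}
Check each element of B against A:
15 ∉ A (include), 23 ∉ A (include), 26 ∉ A (include), 27 ∈ A, 34 ∈ A, 37 ∉ A (include)
Elements of B not in A: {15, 23, 26, 37}

{15, 23, 26, 37}


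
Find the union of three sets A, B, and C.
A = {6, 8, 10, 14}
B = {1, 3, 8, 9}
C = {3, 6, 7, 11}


Set A = {6, 8, 10, 14}
Set B = {1, 3, 8, 9}
Set C = {3, 6, 7, 11}
First, A ∪ B = {1, 3, 6, 8, 9, 10, 14}
Then, (A ∪ B) ∪ C = {1, 3, 6, 7, 8, 9, 10, 11, 14}

{1, 3, 6, 7, 8, 9, 10, 11, 14}


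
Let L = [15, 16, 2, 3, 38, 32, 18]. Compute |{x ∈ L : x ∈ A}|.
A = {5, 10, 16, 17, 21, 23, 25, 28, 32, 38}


Set A = {5, 10, 16, 17, 21, 23, 25, 28, 32, 38}
Candidates: [15, 16, 2, 3, 38, 32, 18]
Check each candidate:
15 ∉ A, 16 ∈ A, 2 ∉ A, 3 ∉ A, 38 ∈ A, 32 ∈ A, 18 ∉ A
Count of candidates in A: 3

3


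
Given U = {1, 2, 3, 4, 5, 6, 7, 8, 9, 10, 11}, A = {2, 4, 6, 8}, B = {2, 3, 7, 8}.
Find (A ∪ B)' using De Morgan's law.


U = {1, 2, 3, 4, 5, 6, 7, 8, 9, 10, 11}
A = {2, 4, 6, 8}, B = {2, 3, 7, 8}
A ∪ B = {2, 3, 4, 6, 7, 8}
(A ∪ B)' = U \ (A ∪ B) = {1, 5, 9, 10, 11}
Verification via A' ∩ B': A' = {1, 3, 5, 7, 9, 10, 11}, B' = {1, 4, 5, 6, 9, 10, 11}
A' ∩ B' = {1, 5, 9, 10, 11} ✓

{1, 5, 9, 10, 11}


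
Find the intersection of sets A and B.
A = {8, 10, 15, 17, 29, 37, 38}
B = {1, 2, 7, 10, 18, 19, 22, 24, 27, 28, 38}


Set A = {8, 10, 15, 17, 29, 37, 38}
Set B = {1, 2, 7, 10, 18, 19, 22, 24, 27, 28, 38}
A ∩ B includes only elements in both sets.
Check each element of A against B:
8 ✗, 10 ✓, 15 ✗, 17 ✗, 29 ✗, 37 ✗, 38 ✓
A ∩ B = {10, 38}

{10, 38}


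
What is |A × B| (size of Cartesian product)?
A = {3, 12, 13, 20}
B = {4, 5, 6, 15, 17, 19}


Set A = {3, 12, 13, 20} has 4 elements.
Set B = {4, 5, 6, 15, 17, 19} has 6 elements.
|A × B| = |A| × |B| = 4 × 6 = 24

24


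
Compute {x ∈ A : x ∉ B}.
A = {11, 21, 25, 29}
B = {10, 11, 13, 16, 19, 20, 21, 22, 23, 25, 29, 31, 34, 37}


Set A = {11, 21, 25, 29}
Set B = {10, 11, 13, 16, 19, 20, 21, 22, 23, 25, 29, 31, 34, 37}
Check each element of A against B:
11 ∈ B, 21 ∈ B, 25 ∈ B, 29 ∈ B
Elements of A not in B: {}

{}


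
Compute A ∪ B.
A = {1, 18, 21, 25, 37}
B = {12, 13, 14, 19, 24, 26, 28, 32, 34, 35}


Set A = {1, 18, 21, 25, 37}
Set B = {12, 13, 14, 19, 24, 26, 28, 32, 34, 35}
A ∪ B includes all elements in either set.
Elements from A: {1, 18, 21, 25, 37}
Elements from B not already included: {12, 13, 14, 19, 24, 26, 28, 32, 34, 35}
A ∪ B = {1, 12, 13, 14, 18, 19, 21, 24, 25, 26, 28, 32, 34, 35, 37}

{1, 12, 13, 14, 18, 19, 21, 24, 25, 26, 28, 32, 34, 35, 37}


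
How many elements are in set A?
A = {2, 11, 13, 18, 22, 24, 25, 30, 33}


Set A = {2, 11, 13, 18, 22, 24, 25, 30, 33}
Listing elements: 2, 11, 13, 18, 22, 24, 25, 30, 33
Counting: 9 elements
|A| = 9

9


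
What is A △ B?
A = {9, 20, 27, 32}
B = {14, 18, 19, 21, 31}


Set A = {9, 20, 27, 32}
Set B = {14, 18, 19, 21, 31}
A △ B = (A \ B) ∪ (B \ A)
Elements in A but not B: {9, 20, 27, 32}
Elements in B but not A: {14, 18, 19, 21, 31}
A △ B = {9, 14, 18, 19, 20, 21, 27, 31, 32}

{9, 14, 18, 19, 20, 21, 27, 31, 32}


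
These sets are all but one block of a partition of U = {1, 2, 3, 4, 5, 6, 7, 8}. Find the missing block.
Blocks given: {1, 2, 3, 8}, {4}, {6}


U = {1, 2, 3, 4, 5, 6, 7, 8}
Shown blocks: {1, 2, 3, 8}, {4}, {6}
A partition's blocks are pairwise disjoint and cover U, so the missing block = U \ (union of shown blocks).
Union of shown blocks: {1, 2, 3, 4, 6, 8}
Missing block = U \ (union) = {5, 7}

{5, 7}


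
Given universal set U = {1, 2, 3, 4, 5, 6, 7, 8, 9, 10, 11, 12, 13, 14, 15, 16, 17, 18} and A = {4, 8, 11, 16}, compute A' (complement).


Universal set U = {1, 2, 3, 4, 5, 6, 7, 8, 9, 10, 11, 12, 13, 14, 15, 16, 17, 18}
Set A = {4, 8, 11, 16}
A' = U \ A = elements in U but not in A
Checking each element of U:
1 (not in A, include), 2 (not in A, include), 3 (not in A, include), 4 (in A, exclude), 5 (not in A, include), 6 (not in A, include), 7 (not in A, include), 8 (in A, exclude), 9 (not in A, include), 10 (not in A, include), 11 (in A, exclude), 12 (not in A, include), 13 (not in A, include), 14 (not in A, include), 15 (not in A, include), 16 (in A, exclude), 17 (not in A, include), 18 (not in A, include)
A' = {1, 2, 3, 5, 6, 7, 9, 10, 12, 13, 14, 15, 17, 18}

{1, 2, 3, 5, 6, 7, 9, 10, 12, 13, 14, 15, 17, 18}


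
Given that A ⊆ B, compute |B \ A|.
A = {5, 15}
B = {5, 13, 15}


Set A = {5, 15}, |A| = 2
Set B = {5, 13, 15}, |B| = 3
Since A ⊆ B: B \ A = {13}
|B| - |A| = 3 - 2 = 1

1


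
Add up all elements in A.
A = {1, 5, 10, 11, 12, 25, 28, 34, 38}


Set A = {1, 5, 10, 11, 12, 25, 28, 34, 38}
Sum = 1 + 5 + 10 + 11 + 12 + 25 + 28 + 34 + 38 = 164

164


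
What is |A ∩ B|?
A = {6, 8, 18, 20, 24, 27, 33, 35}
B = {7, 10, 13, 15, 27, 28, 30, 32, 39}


Set A = {6, 8, 18, 20, 24, 27, 33, 35}
Set B = {7, 10, 13, 15, 27, 28, 30, 32, 39}
A ∩ B = {27}
|A ∩ B| = 1

1


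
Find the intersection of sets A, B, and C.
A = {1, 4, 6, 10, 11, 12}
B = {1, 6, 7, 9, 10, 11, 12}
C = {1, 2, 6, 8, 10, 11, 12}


Set A = {1, 4, 6, 10, 11, 12}
Set B = {1, 6, 7, 9, 10, 11, 12}
Set C = {1, 2, 6, 8, 10, 11, 12}
First, A ∩ B = {1, 6, 10, 11, 12}
Then, (A ∩ B) ∩ C = {1, 6, 10, 11, 12}

{1, 6, 10, 11, 12}


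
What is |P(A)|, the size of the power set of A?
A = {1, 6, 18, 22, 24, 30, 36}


Set A = {1, 6, 18, 22, 24, 30, 36}
|A| = 7
The power set P(A) contains all subsets of A.
|P(A)| = 2^|A| = 2^7 = 128

128


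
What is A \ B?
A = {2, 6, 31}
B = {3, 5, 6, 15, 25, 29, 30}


Set A = {2, 6, 31}
Set B = {3, 5, 6, 15, 25, 29, 30}
A \ B includes elements in A that are not in B.
Check each element of A:
2 (not in B, keep), 6 (in B, remove), 31 (not in B, keep)
A \ B = {2, 31}

{2, 31}


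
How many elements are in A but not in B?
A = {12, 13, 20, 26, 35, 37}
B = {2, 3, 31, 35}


Set A = {12, 13, 20, 26, 35, 37}
Set B = {2, 3, 31, 35}
A \ B = {12, 13, 20, 26, 37}
|A \ B| = 5

5


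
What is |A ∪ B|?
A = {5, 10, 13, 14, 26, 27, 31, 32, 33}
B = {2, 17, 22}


Set A = {5, 10, 13, 14, 26, 27, 31, 32, 33}, |A| = 9
Set B = {2, 17, 22}, |B| = 3
A ∩ B = {}, |A ∩ B| = 0
|A ∪ B| = |A| + |B| - |A ∩ B| = 9 + 3 - 0 = 12

12


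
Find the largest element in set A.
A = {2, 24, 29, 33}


Set A = {2, 24, 29, 33}
Elements in ascending order: 2, 24, 29, 33
The largest element is 33.

33


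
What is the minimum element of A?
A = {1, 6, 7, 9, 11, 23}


Set A = {1, 6, 7, 9, 11, 23}
Elements in ascending order: 1, 6, 7, 9, 11, 23
The smallest element is 1.

1


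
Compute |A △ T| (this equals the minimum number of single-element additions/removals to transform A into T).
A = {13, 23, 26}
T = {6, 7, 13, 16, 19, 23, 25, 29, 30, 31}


Set A = {13, 23, 26}
Set T = {6, 7, 13, 16, 19, 23, 25, 29, 30, 31}
Elements to remove from A (in A, not in T): {26} → 1 removals
Elements to add to A (in T, not in A): {6, 7, 16, 19, 25, 29, 30, 31} → 8 additions
Total edits = 1 + 8 = 9

9


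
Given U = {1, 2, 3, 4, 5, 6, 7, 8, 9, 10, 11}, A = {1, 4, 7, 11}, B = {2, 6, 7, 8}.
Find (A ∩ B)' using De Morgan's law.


U = {1, 2, 3, 4, 5, 6, 7, 8, 9, 10, 11}
A = {1, 4, 7, 11}, B = {2, 6, 7, 8}
A ∩ B = {7}
(A ∩ B)' = U \ (A ∩ B) = {1, 2, 3, 4, 5, 6, 8, 9, 10, 11}
Verification via A' ∪ B': A' = {2, 3, 5, 6, 8, 9, 10}, B' = {1, 3, 4, 5, 9, 10, 11}
A' ∪ B' = {1, 2, 3, 4, 5, 6, 8, 9, 10, 11} ✓

{1, 2, 3, 4, 5, 6, 8, 9, 10, 11}


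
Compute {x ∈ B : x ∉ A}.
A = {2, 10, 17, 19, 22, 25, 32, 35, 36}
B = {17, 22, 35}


Set A = {2, 10, 17, 19, 22, 25, 32, 35, 36}
Set B = {17, 22, 35}
Check each element of B against A:
17 ∈ A, 22 ∈ A, 35 ∈ A
Elements of B not in A: {}

{}


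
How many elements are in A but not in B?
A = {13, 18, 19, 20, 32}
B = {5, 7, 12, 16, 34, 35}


Set A = {13, 18, 19, 20, 32}
Set B = {5, 7, 12, 16, 34, 35}
A \ B = {13, 18, 19, 20, 32}
|A \ B| = 5

5


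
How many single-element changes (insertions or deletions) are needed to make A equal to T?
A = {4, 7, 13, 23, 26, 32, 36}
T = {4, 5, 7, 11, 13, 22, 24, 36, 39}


Set A = {4, 7, 13, 23, 26, 32, 36}
Set T = {4, 5, 7, 11, 13, 22, 24, 36, 39}
Elements to remove from A (in A, not in T): {23, 26, 32} → 3 removals
Elements to add to A (in T, not in A): {5, 11, 22, 24, 39} → 5 additions
Total edits = 3 + 5 = 8

8


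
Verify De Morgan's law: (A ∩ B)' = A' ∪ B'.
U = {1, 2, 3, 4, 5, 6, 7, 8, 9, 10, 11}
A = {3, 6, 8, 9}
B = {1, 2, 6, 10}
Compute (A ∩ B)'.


U = {1, 2, 3, 4, 5, 6, 7, 8, 9, 10, 11}
A = {3, 6, 8, 9}, B = {1, 2, 6, 10}
A ∩ B = {6}
(A ∩ B)' = U \ (A ∩ B) = {1, 2, 3, 4, 5, 7, 8, 9, 10, 11}
Verification via A' ∪ B': A' = {1, 2, 4, 5, 7, 10, 11}, B' = {3, 4, 5, 7, 8, 9, 11}
A' ∪ B' = {1, 2, 3, 4, 5, 7, 8, 9, 10, 11} ✓

{1, 2, 3, 4, 5, 7, 8, 9, 10, 11}


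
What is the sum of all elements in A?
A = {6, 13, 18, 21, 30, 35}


Set A = {6, 13, 18, 21, 30, 35}
Sum = 6 + 13 + 18 + 21 + 30 + 35 = 123

123


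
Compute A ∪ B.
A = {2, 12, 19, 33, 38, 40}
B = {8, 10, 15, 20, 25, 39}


Set A = {2, 12, 19, 33, 38, 40}
Set B = {8, 10, 15, 20, 25, 39}
A ∪ B includes all elements in either set.
Elements from A: {2, 12, 19, 33, 38, 40}
Elements from B not already included: {8, 10, 15, 20, 25, 39}
A ∪ B = {2, 8, 10, 12, 15, 19, 20, 25, 33, 38, 39, 40}

{2, 8, 10, 12, 15, 19, 20, 25, 33, 38, 39, 40}


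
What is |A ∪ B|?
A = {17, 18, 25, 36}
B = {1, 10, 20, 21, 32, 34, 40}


Set A = {17, 18, 25, 36}, |A| = 4
Set B = {1, 10, 20, 21, 32, 34, 40}, |B| = 7
A ∩ B = {}, |A ∩ B| = 0
|A ∪ B| = |A| + |B| - |A ∩ B| = 4 + 7 - 0 = 11

11


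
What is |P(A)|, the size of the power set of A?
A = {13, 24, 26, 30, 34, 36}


Set A = {13, 24, 26, 30, 34, 36}
|A| = 6
The power set P(A) contains all subsets of A.
|P(A)| = 2^|A| = 2^6 = 64

64


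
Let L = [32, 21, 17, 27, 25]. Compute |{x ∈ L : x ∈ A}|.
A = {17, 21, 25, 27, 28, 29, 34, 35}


Set A = {17, 21, 25, 27, 28, 29, 34, 35}
Candidates: [32, 21, 17, 27, 25]
Check each candidate:
32 ∉ A, 21 ∈ A, 17 ∈ A, 27 ∈ A, 25 ∈ A
Count of candidates in A: 4

4


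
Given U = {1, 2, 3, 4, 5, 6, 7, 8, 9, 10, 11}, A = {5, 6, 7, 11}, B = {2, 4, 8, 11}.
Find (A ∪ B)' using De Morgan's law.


U = {1, 2, 3, 4, 5, 6, 7, 8, 9, 10, 11}
A = {5, 6, 7, 11}, B = {2, 4, 8, 11}
A ∪ B = {2, 4, 5, 6, 7, 8, 11}
(A ∪ B)' = U \ (A ∪ B) = {1, 3, 9, 10}
Verification via A' ∩ B': A' = {1, 2, 3, 4, 8, 9, 10}, B' = {1, 3, 5, 6, 7, 9, 10}
A' ∩ B' = {1, 3, 9, 10} ✓

{1, 3, 9, 10}


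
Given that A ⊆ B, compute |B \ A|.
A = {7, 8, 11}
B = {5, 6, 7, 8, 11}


Set A = {7, 8, 11}, |A| = 3
Set B = {5, 6, 7, 8, 11}, |B| = 5
Since A ⊆ B: B \ A = {5, 6}
|B| - |A| = 5 - 3 = 2

2


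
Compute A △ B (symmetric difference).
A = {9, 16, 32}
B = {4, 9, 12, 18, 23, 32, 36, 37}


Set A = {9, 16, 32}
Set B = {4, 9, 12, 18, 23, 32, 36, 37}
A △ B = (A \ B) ∪ (B \ A)
Elements in A but not B: {16}
Elements in B but not A: {4, 12, 18, 23, 36, 37}
A △ B = {4, 12, 16, 18, 23, 36, 37}

{4, 12, 16, 18, 23, 36, 37}


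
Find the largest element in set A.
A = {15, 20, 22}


Set A = {15, 20, 22}
Elements in ascending order: 15, 20, 22
The largest element is 22.

22


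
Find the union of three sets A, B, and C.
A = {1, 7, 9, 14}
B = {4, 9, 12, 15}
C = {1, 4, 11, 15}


Set A = {1, 7, 9, 14}
Set B = {4, 9, 12, 15}
Set C = {1, 4, 11, 15}
First, A ∪ B = {1, 4, 7, 9, 12, 14, 15}
Then, (A ∪ B) ∪ C = {1, 4, 7, 9, 11, 12, 14, 15}

{1, 4, 7, 9, 11, 12, 14, 15}


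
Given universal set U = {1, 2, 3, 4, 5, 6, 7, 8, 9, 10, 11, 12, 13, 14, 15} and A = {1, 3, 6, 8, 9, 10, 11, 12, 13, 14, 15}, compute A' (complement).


Universal set U = {1, 2, 3, 4, 5, 6, 7, 8, 9, 10, 11, 12, 13, 14, 15}
Set A = {1, 3, 6, 8, 9, 10, 11, 12, 13, 14, 15}
A' = U \ A = elements in U but not in A
Checking each element of U:
1 (in A, exclude), 2 (not in A, include), 3 (in A, exclude), 4 (not in A, include), 5 (not in A, include), 6 (in A, exclude), 7 (not in A, include), 8 (in A, exclude), 9 (in A, exclude), 10 (in A, exclude), 11 (in A, exclude), 12 (in A, exclude), 13 (in A, exclude), 14 (in A, exclude), 15 (in A, exclude)
A' = {2, 4, 5, 7}

{2, 4, 5, 7}


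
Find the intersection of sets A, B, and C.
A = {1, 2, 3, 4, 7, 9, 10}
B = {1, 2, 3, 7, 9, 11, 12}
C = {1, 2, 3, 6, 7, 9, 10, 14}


Set A = {1, 2, 3, 4, 7, 9, 10}
Set B = {1, 2, 3, 7, 9, 11, 12}
Set C = {1, 2, 3, 6, 7, 9, 10, 14}
First, A ∩ B = {1, 2, 3, 7, 9}
Then, (A ∩ B) ∩ C = {1, 2, 3, 7, 9}

{1, 2, 3, 7, 9}


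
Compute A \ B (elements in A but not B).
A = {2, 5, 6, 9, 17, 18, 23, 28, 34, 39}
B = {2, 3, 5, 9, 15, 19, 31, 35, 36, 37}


Set A = {2, 5, 6, 9, 17, 18, 23, 28, 34, 39}
Set B = {2, 3, 5, 9, 15, 19, 31, 35, 36, 37}
A \ B includes elements in A that are not in B.
Check each element of A:
2 (in B, remove), 5 (in B, remove), 6 (not in B, keep), 9 (in B, remove), 17 (not in B, keep), 18 (not in B, keep), 23 (not in B, keep), 28 (not in B, keep), 34 (not in B, keep), 39 (not in B, keep)
A \ B = {6, 17, 18, 23, 28, 34, 39}

{6, 17, 18, 23, 28, 34, 39}


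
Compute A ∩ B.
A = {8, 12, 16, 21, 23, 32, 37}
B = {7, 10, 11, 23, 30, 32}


Set A = {8, 12, 16, 21, 23, 32, 37}
Set B = {7, 10, 11, 23, 30, 32}
A ∩ B includes only elements in both sets.
Check each element of A against B:
8 ✗, 12 ✗, 16 ✗, 21 ✗, 23 ✓, 32 ✓, 37 ✗
A ∩ B = {23, 32}

{23, 32}


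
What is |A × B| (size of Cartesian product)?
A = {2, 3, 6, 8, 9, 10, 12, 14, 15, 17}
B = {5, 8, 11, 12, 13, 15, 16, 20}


Set A = {2, 3, 6, 8, 9, 10, 12, 14, 15, 17} has 10 elements.
Set B = {5, 8, 11, 12, 13, 15, 16, 20} has 8 elements.
|A × B| = |A| × |B| = 10 × 8 = 80

80


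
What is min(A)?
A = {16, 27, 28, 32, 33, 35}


Set A = {16, 27, 28, 32, 33, 35}
Elements in ascending order: 16, 27, 28, 32, 33, 35
The smallest element is 16.

16


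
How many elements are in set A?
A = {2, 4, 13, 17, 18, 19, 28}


Set A = {2, 4, 13, 17, 18, 19, 28}
Listing elements: 2, 4, 13, 17, 18, 19, 28
Counting: 7 elements
|A| = 7

7


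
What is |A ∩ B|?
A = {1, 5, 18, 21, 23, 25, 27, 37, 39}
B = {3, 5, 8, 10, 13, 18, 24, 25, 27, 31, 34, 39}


Set A = {1, 5, 18, 21, 23, 25, 27, 37, 39}
Set B = {3, 5, 8, 10, 13, 18, 24, 25, 27, 31, 34, 39}
A ∩ B = {5, 18, 25, 27, 39}
|A ∩ B| = 5

5


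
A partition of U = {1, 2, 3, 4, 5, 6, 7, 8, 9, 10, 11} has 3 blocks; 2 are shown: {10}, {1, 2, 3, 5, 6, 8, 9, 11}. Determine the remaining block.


U = {1, 2, 3, 4, 5, 6, 7, 8, 9, 10, 11}
Shown blocks: {10}, {1, 2, 3, 5, 6, 8, 9, 11}
A partition's blocks are pairwise disjoint and cover U, so the missing block = U \ (union of shown blocks).
Union of shown blocks: {1, 2, 3, 5, 6, 8, 9, 10, 11}
Missing block = U \ (union) = {4, 7}

{4, 7}


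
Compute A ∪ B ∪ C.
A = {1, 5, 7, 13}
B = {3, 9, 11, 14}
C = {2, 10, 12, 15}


Set A = {1, 5, 7, 13}
Set B = {3, 9, 11, 14}
Set C = {2, 10, 12, 15}
First, A ∪ B = {1, 3, 5, 7, 9, 11, 13, 14}
Then, (A ∪ B) ∪ C = {1, 2, 3, 5, 7, 9, 10, 11, 12, 13, 14, 15}

{1, 2, 3, 5, 7, 9, 10, 11, 12, 13, 14, 15}


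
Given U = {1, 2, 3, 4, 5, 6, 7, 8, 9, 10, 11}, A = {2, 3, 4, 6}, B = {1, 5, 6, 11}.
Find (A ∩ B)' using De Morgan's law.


U = {1, 2, 3, 4, 5, 6, 7, 8, 9, 10, 11}
A = {2, 3, 4, 6}, B = {1, 5, 6, 11}
A ∩ B = {6}
(A ∩ B)' = U \ (A ∩ B) = {1, 2, 3, 4, 5, 7, 8, 9, 10, 11}
Verification via A' ∪ B': A' = {1, 5, 7, 8, 9, 10, 11}, B' = {2, 3, 4, 7, 8, 9, 10}
A' ∪ B' = {1, 2, 3, 4, 5, 7, 8, 9, 10, 11} ✓

{1, 2, 3, 4, 5, 7, 8, 9, 10, 11}


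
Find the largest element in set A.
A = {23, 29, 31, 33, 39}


Set A = {23, 29, 31, 33, 39}
Elements in ascending order: 23, 29, 31, 33, 39
The largest element is 39.

39


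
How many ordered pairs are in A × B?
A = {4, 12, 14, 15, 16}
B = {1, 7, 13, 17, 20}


Set A = {4, 12, 14, 15, 16} has 5 elements.
Set B = {1, 7, 13, 17, 20} has 5 elements.
|A × B| = |A| × |B| = 5 × 5 = 25

25


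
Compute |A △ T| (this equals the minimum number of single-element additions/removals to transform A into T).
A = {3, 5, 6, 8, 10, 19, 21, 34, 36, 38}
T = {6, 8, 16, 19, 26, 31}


Set A = {3, 5, 6, 8, 10, 19, 21, 34, 36, 38}
Set T = {6, 8, 16, 19, 26, 31}
Elements to remove from A (in A, not in T): {3, 5, 10, 21, 34, 36, 38} → 7 removals
Elements to add to A (in T, not in A): {16, 26, 31} → 3 additions
Total edits = 7 + 3 = 10

10


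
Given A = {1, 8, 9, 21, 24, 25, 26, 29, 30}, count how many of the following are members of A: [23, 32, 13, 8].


Set A = {1, 8, 9, 21, 24, 25, 26, 29, 30}
Candidates: [23, 32, 13, 8]
Check each candidate:
23 ∉ A, 32 ∉ A, 13 ∉ A, 8 ∈ A
Count of candidates in A: 1

1


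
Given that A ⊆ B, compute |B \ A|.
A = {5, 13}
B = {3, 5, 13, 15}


Set A = {5, 13}, |A| = 2
Set B = {3, 5, 13, 15}, |B| = 4
Since A ⊆ B: B \ A = {3, 15}
|B| - |A| = 4 - 2 = 2

2


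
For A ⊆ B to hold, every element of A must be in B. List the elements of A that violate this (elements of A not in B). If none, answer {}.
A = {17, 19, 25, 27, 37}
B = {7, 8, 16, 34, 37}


Set A = {17, 19, 25, 27, 37}
Set B = {7, 8, 16, 34, 37}
Check each element of A against B:
17 ∉ B (include), 19 ∉ B (include), 25 ∉ B (include), 27 ∉ B (include), 37 ∈ B
Elements of A not in B: {17, 19, 25, 27}

{17, 19, 25, 27}


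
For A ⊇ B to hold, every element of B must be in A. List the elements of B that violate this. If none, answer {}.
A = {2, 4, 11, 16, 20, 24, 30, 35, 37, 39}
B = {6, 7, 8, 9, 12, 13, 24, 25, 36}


Set A = {2, 4, 11, 16, 20, 24, 30, 35, 37, 39}
Set B = {6, 7, 8, 9, 12, 13, 24, 25, 36}
Check each element of B against A:
6 ∉ A (include), 7 ∉ A (include), 8 ∉ A (include), 9 ∉ A (include), 12 ∉ A (include), 13 ∉ A (include), 24 ∈ A, 25 ∉ A (include), 36 ∉ A (include)
Elements of B not in A: {6, 7, 8, 9, 12, 13, 25, 36}

{6, 7, 8, 9, 12, 13, 25, 36}


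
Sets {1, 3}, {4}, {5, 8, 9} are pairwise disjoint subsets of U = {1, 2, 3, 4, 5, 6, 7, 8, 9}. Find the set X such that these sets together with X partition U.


U = {1, 2, 3, 4, 5, 6, 7, 8, 9}
Shown blocks: {1, 3}, {4}, {5, 8, 9}
A partition's blocks are pairwise disjoint and cover U, so the missing block = U \ (union of shown blocks).
Union of shown blocks: {1, 3, 4, 5, 8, 9}
Missing block = U \ (union) = {2, 6, 7}

{2, 6, 7}


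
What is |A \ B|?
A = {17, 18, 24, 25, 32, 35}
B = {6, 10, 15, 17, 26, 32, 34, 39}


Set A = {17, 18, 24, 25, 32, 35}
Set B = {6, 10, 15, 17, 26, 32, 34, 39}
A \ B = {18, 24, 25, 35}
|A \ B| = 4

4


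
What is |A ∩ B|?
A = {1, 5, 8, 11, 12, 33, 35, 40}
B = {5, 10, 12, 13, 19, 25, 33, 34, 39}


Set A = {1, 5, 8, 11, 12, 33, 35, 40}
Set B = {5, 10, 12, 13, 19, 25, 33, 34, 39}
A ∩ B = {5, 12, 33}
|A ∩ B| = 3

3


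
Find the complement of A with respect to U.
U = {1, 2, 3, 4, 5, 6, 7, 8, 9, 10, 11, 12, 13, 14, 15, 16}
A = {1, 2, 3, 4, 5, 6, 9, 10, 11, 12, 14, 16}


Universal set U = {1, 2, 3, 4, 5, 6, 7, 8, 9, 10, 11, 12, 13, 14, 15, 16}
Set A = {1, 2, 3, 4, 5, 6, 9, 10, 11, 12, 14, 16}
A' = U \ A = elements in U but not in A
Checking each element of U:
1 (in A, exclude), 2 (in A, exclude), 3 (in A, exclude), 4 (in A, exclude), 5 (in A, exclude), 6 (in A, exclude), 7 (not in A, include), 8 (not in A, include), 9 (in A, exclude), 10 (in A, exclude), 11 (in A, exclude), 12 (in A, exclude), 13 (not in A, include), 14 (in A, exclude), 15 (not in A, include), 16 (in A, exclude)
A' = {7, 8, 13, 15}

{7, 8, 13, 15}


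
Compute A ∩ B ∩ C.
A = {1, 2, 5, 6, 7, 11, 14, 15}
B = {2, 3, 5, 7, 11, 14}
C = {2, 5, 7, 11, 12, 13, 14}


Set A = {1, 2, 5, 6, 7, 11, 14, 15}
Set B = {2, 3, 5, 7, 11, 14}
Set C = {2, 5, 7, 11, 12, 13, 14}
First, A ∩ B = {2, 5, 7, 11, 14}
Then, (A ∩ B) ∩ C = {2, 5, 7, 11, 14}

{2, 5, 7, 11, 14}


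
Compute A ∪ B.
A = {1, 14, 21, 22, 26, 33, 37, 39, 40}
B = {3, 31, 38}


Set A = {1, 14, 21, 22, 26, 33, 37, 39, 40}
Set B = {3, 31, 38}
A ∪ B includes all elements in either set.
Elements from A: {1, 14, 21, 22, 26, 33, 37, 39, 40}
Elements from B not already included: {3, 31, 38}
A ∪ B = {1, 3, 14, 21, 22, 26, 31, 33, 37, 38, 39, 40}

{1, 3, 14, 21, 22, 26, 31, 33, 37, 38, 39, 40}


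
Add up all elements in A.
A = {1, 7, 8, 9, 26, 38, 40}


Set A = {1, 7, 8, 9, 26, 38, 40}
Sum = 1 + 7 + 8 + 9 + 26 + 38 + 40 = 129

129


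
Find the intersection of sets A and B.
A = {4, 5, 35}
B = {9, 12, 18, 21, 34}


Set A = {4, 5, 35}
Set B = {9, 12, 18, 21, 34}
A ∩ B includes only elements in both sets.
Check each element of A against B:
4 ✗, 5 ✗, 35 ✗
A ∩ B = {}

{}


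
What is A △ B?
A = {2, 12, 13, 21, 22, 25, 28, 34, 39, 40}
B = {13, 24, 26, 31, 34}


Set A = {2, 12, 13, 21, 22, 25, 28, 34, 39, 40}
Set B = {13, 24, 26, 31, 34}
A △ B = (A \ B) ∪ (B \ A)
Elements in A but not B: {2, 12, 21, 22, 25, 28, 39, 40}
Elements in B but not A: {24, 26, 31}
A △ B = {2, 12, 21, 22, 24, 25, 26, 28, 31, 39, 40}

{2, 12, 21, 22, 24, 25, 26, 28, 31, 39, 40}


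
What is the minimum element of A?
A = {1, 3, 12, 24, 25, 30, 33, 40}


Set A = {1, 3, 12, 24, 25, 30, 33, 40}
Elements in ascending order: 1, 3, 12, 24, 25, 30, 33, 40
The smallest element is 1.

1


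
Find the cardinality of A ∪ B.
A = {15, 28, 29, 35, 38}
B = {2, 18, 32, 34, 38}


Set A = {15, 28, 29, 35, 38}, |A| = 5
Set B = {2, 18, 32, 34, 38}, |B| = 5
A ∩ B = {38}, |A ∩ B| = 1
|A ∪ B| = |A| + |B| - |A ∩ B| = 5 + 5 - 1 = 9

9


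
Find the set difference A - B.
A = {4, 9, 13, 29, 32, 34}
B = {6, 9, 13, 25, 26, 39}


Set A = {4, 9, 13, 29, 32, 34}
Set B = {6, 9, 13, 25, 26, 39}
A \ B includes elements in A that are not in B.
Check each element of A:
4 (not in B, keep), 9 (in B, remove), 13 (in B, remove), 29 (not in B, keep), 32 (not in B, keep), 34 (not in B, keep)
A \ B = {4, 29, 32, 34}

{4, 29, 32, 34}


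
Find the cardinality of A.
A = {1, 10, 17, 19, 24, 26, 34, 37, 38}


Set A = {1, 10, 17, 19, 24, 26, 34, 37, 38}
Listing elements: 1, 10, 17, 19, 24, 26, 34, 37, 38
Counting: 9 elements
|A| = 9

9


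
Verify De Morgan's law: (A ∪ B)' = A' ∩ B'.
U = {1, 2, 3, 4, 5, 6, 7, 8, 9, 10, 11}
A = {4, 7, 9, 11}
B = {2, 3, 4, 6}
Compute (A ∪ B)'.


U = {1, 2, 3, 4, 5, 6, 7, 8, 9, 10, 11}
A = {4, 7, 9, 11}, B = {2, 3, 4, 6}
A ∪ B = {2, 3, 4, 6, 7, 9, 11}
(A ∪ B)' = U \ (A ∪ B) = {1, 5, 8, 10}
Verification via A' ∩ B': A' = {1, 2, 3, 5, 6, 8, 10}, B' = {1, 5, 7, 8, 9, 10, 11}
A' ∩ B' = {1, 5, 8, 10} ✓

{1, 5, 8, 10}


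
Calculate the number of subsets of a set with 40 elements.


The set has 40 elements.
The power set contains all possible subsets.
|P(A)| = 2^|A| = 2^40 = 1099511627776

1099511627776


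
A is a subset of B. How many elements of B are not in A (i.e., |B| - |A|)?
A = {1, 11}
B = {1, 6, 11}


Set A = {1, 11}, |A| = 2
Set B = {1, 6, 11}, |B| = 3
Since A ⊆ B: B \ A = {6}
|B| - |A| = 3 - 2 = 1

1


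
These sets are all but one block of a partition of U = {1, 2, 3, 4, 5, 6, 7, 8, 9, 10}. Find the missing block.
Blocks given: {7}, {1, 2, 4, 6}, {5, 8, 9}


U = {1, 2, 3, 4, 5, 6, 7, 8, 9, 10}
Shown blocks: {7}, {1, 2, 4, 6}, {5, 8, 9}
A partition's blocks are pairwise disjoint and cover U, so the missing block = U \ (union of shown blocks).
Union of shown blocks: {1, 2, 4, 5, 6, 7, 8, 9}
Missing block = U \ (union) = {3, 10}

{3, 10}


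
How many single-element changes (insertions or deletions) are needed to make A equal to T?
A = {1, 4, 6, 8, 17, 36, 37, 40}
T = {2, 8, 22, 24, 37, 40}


Set A = {1, 4, 6, 8, 17, 36, 37, 40}
Set T = {2, 8, 22, 24, 37, 40}
Elements to remove from A (in A, not in T): {1, 4, 6, 17, 36} → 5 removals
Elements to add to A (in T, not in A): {2, 22, 24} → 3 additions
Total edits = 5 + 3 = 8

8


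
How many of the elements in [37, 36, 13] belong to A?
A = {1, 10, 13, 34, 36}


Set A = {1, 10, 13, 34, 36}
Candidates: [37, 36, 13]
Check each candidate:
37 ∉ A, 36 ∈ A, 13 ∈ A
Count of candidates in A: 2

2


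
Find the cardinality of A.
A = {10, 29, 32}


Set A = {10, 29, 32}
Listing elements: 10, 29, 32
Counting: 3 elements
|A| = 3

3


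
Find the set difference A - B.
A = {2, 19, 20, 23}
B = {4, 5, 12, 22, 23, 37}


Set A = {2, 19, 20, 23}
Set B = {4, 5, 12, 22, 23, 37}
A \ B includes elements in A that are not in B.
Check each element of A:
2 (not in B, keep), 19 (not in B, keep), 20 (not in B, keep), 23 (in B, remove)
A \ B = {2, 19, 20}

{2, 19, 20}


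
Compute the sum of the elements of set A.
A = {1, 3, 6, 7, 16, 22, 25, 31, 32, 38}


Set A = {1, 3, 6, 7, 16, 22, 25, 31, 32, 38}
Sum = 1 + 3 + 6 + 7 + 16 + 22 + 25 + 31 + 32 + 38 = 181

181
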